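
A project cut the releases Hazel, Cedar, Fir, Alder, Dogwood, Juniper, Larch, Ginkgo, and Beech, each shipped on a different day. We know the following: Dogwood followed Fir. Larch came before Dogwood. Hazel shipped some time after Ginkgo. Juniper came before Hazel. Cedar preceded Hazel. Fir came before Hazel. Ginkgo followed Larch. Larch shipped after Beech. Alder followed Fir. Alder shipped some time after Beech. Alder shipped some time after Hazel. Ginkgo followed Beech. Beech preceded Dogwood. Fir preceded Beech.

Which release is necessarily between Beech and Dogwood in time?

Tracing the constraints gives Beech → Larch → Dogwood, so Larch sits after Beech and before Dogwood.
No other release is forced both after Beech and before Dogwood.

Larch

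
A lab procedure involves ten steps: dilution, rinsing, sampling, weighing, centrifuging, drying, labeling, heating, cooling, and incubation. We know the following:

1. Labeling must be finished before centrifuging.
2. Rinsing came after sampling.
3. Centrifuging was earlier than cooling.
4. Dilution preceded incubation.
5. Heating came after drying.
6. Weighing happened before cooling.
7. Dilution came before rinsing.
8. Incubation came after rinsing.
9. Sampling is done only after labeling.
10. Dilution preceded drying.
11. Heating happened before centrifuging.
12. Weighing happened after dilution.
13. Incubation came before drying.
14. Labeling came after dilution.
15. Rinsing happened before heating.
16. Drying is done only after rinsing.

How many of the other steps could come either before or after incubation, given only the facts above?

Forced before incubation: dilution, labeling, rinsing, and sampling; forced after incubation: centrifuging, cooling, drying, and heating.
That leaves weighing with no forced order relative to incubation — 1.

1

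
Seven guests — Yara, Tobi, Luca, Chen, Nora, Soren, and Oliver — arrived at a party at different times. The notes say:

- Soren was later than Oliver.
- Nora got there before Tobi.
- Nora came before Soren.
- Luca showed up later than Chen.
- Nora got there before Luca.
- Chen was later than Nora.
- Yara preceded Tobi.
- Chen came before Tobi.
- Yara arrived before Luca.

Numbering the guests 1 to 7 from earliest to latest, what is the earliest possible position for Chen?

2

Nora must come before Chen — 1 forced predecessor.
Nothing else is forced ahead of Chen, so their earliest slot is position 1 + 1 = 2.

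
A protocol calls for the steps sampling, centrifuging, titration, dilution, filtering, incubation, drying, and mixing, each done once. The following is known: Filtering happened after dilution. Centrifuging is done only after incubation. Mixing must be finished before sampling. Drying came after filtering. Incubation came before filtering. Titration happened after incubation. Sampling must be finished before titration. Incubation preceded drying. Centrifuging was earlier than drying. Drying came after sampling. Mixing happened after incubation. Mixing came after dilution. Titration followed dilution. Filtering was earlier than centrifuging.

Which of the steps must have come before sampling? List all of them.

Directly stated before sampling: mixing.
Dilution reaches sampling via dilution → mixing → sampling.
Incubation reaches sampling via incubation → mixing → sampling.
No chain forces drying (or any of the others) ahead of sampling.

dilution, incubation, mixing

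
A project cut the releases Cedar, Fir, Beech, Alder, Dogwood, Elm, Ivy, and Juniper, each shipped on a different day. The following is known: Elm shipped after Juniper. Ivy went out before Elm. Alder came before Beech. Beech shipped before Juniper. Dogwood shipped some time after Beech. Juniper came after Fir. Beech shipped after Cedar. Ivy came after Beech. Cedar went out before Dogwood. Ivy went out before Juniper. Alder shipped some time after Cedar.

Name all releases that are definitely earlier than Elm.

Directly stated before Elm: Ivy and Juniper.
Alder reaches Elm via Alder → Beech → Juniper → Elm.
Beech reaches Elm via Beech → Juniper → Elm.
Cedar reaches Elm via Cedar → Beech → Juniper → Elm.
Likewise Fir reaches Elm by chaining the stated constraints.
No chain forces Dogwood ahead of Elm.

Alder, Beech, Cedar, Fir, Ivy, Juniper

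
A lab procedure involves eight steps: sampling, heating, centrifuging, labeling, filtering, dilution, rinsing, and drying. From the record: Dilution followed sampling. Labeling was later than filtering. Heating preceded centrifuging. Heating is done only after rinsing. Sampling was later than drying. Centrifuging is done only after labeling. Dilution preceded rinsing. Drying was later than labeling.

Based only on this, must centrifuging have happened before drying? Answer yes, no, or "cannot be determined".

Tracing the constraints gives drying → sampling → dilution → rinsing → heating → centrifuging, so drying must come before centrifuging.
That means centrifuging cannot be before drying.

no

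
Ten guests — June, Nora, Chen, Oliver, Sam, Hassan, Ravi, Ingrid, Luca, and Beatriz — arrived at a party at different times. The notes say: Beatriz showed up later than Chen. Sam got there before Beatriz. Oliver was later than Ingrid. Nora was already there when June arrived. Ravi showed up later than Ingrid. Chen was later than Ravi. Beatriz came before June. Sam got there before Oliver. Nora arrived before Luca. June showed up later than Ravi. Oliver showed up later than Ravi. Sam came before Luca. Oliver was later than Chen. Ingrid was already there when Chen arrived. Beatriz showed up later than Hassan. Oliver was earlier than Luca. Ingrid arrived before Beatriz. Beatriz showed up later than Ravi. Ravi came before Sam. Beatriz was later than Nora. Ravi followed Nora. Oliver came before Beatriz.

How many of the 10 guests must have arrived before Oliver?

Directly stated before Oliver: Chen, Ingrid, Ravi, and Sam.
Nora reaches Oliver via Nora → Ravi → Oliver.
No chain forces Hassan (or any of the others) ahead of Oliver.
That's Chen, Ingrid, Nora, Ravi, and Sam — 5 in all.

5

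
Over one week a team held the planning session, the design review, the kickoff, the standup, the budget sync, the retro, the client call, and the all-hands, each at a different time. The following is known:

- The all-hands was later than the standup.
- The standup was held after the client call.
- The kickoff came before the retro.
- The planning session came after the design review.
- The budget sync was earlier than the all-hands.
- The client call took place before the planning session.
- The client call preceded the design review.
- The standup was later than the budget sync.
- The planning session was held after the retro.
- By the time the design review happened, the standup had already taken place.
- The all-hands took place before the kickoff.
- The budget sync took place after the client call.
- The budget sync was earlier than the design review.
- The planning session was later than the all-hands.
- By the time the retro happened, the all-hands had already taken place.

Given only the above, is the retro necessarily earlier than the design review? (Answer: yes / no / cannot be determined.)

No chain of stated constraints runs from the retro to the design review, and none runs from the design review to the retro either.
So the relative order of the retro and the design review is not fixed by the given facts.

cannot be determined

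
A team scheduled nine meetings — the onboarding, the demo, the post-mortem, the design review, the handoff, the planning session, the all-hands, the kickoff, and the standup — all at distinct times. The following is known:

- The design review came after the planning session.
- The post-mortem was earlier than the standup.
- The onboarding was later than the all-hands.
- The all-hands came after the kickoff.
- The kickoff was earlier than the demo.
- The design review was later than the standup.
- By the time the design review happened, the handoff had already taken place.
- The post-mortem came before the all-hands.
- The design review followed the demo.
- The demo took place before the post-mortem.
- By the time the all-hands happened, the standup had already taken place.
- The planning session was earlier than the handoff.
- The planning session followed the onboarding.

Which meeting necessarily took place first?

the kickoff

The kickoff has a chain of constraints placing it before every other meeting, so the kickoff must be first.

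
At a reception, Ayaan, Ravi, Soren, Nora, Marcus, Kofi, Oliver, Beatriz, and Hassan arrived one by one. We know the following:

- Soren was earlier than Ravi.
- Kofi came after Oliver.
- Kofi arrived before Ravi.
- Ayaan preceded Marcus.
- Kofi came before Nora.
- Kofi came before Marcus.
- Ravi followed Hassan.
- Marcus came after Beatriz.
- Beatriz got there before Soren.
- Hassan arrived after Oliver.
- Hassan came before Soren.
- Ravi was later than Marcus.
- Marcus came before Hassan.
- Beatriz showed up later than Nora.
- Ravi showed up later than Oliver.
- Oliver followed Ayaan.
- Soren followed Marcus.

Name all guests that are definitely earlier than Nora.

Directly stated before Nora: Kofi.
Ayaan reaches Nora via Ayaan → Oliver → Kofi → Nora.
Oliver reaches Nora via Oliver → Kofi → Nora.
No chain forces Ravi (or any of the others) ahead of Nora.

Ayaan, Kofi, Oliver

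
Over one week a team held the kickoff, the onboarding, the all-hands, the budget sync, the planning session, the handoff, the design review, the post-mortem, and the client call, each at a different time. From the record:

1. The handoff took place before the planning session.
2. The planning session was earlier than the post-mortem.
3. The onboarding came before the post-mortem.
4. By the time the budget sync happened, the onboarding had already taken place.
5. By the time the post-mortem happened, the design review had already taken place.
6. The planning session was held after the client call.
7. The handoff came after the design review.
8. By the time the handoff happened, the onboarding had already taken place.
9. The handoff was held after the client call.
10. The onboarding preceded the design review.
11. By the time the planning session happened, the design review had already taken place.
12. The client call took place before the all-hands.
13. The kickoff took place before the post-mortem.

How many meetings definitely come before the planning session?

Directly stated before the planning session: the client call, the design review, and the handoff.
The onboarding reaches the planning session via the onboarding → the design review → the planning session.
No chain forces the all-hands (or any of the others) ahead of the planning session.
That's the client call, the design review, the handoff, and the onboarding — 4 in all.

4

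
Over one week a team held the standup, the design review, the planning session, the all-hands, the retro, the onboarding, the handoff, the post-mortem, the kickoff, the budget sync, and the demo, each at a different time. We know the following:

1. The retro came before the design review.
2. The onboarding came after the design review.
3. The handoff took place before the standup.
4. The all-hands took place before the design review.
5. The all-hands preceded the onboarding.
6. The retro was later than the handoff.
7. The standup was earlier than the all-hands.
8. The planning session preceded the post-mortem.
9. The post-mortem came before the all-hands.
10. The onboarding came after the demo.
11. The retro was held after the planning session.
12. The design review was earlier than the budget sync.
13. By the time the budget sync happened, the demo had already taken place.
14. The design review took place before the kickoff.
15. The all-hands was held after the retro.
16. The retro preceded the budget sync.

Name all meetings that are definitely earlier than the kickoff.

Directly stated before the kickoff: the design review.
The all-hands reaches the kickoff via the all-hands → the design review → the kickoff.
The handoff reaches the kickoff via the handoff → the retro → the design review → the kickoff.
The planning session reaches the kickoff via the planning session → the retro → the design review → the kickoff.
Likewise the post-mortem, the retro, and the standup each reach the kickoff by chaining the stated constraints.
No chain forces the demo (or any of the others) ahead of the kickoff.

the all-hands, the design review, the handoff, the planning session, the post-mortem, the retro, the standup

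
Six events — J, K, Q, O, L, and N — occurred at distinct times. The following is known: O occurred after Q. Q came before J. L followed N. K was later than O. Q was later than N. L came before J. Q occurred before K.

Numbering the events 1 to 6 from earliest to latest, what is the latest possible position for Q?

Q must come before J, K, and O — 3 events forced after it.
Everything else can be placed before Q in some valid order, so Q can sit as late as position 6 − 3 = 3.

3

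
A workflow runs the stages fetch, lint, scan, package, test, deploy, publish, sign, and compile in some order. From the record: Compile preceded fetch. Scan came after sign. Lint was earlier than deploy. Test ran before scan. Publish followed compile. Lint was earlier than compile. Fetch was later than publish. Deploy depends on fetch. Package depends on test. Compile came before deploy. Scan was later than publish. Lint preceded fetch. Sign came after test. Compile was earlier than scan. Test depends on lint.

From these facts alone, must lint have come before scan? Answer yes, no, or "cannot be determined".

yes

Chain the constraints: lint → test → scan. Each link is directly stated, so lint comes before scan.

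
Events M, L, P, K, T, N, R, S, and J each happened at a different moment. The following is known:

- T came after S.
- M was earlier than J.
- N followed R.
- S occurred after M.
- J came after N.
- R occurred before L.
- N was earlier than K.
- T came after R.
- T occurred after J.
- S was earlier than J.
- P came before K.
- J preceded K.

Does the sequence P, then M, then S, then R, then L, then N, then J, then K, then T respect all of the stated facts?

yes

Check each stated constraint against the proposed order — e.g. S is ahead of T; P is ahead of K. Every pair is in the required order; nothing is violated.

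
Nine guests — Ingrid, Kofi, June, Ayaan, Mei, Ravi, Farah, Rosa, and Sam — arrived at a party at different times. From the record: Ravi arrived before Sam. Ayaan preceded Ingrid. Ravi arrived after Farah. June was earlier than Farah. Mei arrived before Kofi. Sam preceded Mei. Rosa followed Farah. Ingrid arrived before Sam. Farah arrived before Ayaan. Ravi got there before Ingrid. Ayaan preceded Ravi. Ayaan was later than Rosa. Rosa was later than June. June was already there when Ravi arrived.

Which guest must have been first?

June

June has a chain of constraints placing them before every other guest, so June must be first.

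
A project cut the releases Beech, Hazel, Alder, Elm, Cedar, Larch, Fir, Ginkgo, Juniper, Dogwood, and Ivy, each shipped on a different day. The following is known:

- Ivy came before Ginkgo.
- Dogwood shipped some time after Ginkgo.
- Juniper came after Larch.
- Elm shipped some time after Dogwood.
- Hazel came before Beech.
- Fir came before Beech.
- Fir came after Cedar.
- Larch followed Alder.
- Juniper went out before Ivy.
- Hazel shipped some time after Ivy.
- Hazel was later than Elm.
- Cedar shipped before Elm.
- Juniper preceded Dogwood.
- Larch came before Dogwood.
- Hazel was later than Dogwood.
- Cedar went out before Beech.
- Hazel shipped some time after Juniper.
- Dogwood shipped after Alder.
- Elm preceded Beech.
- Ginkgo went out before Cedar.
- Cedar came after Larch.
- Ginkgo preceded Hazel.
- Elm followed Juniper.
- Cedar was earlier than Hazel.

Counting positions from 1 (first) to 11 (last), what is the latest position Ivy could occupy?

4

Ivy must come before Beech, Cedar, Dogwood, Elm, Fir, Ginkgo, and Hazel — 7 releases forced after it.
Everything else can be placed before Ivy in some valid order, so Ivy can sit as late as position 11 − 7 = 4.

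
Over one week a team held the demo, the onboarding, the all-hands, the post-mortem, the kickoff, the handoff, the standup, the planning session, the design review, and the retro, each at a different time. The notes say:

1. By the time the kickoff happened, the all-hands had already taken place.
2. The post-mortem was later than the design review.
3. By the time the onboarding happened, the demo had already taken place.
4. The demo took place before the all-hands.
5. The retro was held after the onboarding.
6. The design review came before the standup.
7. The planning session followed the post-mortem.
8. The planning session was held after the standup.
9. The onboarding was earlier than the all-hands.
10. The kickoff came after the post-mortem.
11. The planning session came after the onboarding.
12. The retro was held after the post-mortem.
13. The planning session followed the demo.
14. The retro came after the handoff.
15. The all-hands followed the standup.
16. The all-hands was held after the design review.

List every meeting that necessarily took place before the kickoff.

the all-hands, the demo, the design review, the onboarding, the post-mortem, the standup

Directly stated before the kickoff: the all-hands and the post-mortem.
The demo reaches the kickoff via the demo → the all-hands → the kickoff.
The design review reaches the kickoff via the design review → the all-hands → the kickoff.
The onboarding reaches the kickoff via the onboarding → the all-hands → the kickoff.
Likewise the standup reaches the kickoff by chaining the stated constraints.
No chain forces the planning session (or any of the others) ahead of the kickoff.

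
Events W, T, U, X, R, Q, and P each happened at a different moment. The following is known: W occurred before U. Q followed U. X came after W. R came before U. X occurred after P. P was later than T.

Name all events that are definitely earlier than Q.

R, U, W

Directly stated before Q: U.
R reaches Q via R → U → Q.
W reaches Q via W → U → Q.
No chain forces P (or any of the others) ahead of Q.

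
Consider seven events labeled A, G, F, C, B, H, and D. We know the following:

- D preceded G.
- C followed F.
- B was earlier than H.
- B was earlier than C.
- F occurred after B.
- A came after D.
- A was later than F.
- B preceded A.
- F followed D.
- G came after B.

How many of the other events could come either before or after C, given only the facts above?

3

Forced before C: B, D, and F.
That leaves A, G, and H with no forced order relative to C — 3.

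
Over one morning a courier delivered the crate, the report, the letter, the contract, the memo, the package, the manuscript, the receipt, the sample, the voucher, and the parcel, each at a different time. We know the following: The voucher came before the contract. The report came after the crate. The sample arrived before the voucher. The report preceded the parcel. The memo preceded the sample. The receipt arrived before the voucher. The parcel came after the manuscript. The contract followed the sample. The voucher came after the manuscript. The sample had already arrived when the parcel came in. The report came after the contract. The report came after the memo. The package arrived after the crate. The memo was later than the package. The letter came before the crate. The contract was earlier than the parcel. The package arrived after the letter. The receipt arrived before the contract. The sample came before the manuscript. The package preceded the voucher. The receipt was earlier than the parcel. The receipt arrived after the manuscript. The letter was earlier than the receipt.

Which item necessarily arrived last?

the parcel

Every other item has a chain of constraints placing it before the parcel, so the parcel is last.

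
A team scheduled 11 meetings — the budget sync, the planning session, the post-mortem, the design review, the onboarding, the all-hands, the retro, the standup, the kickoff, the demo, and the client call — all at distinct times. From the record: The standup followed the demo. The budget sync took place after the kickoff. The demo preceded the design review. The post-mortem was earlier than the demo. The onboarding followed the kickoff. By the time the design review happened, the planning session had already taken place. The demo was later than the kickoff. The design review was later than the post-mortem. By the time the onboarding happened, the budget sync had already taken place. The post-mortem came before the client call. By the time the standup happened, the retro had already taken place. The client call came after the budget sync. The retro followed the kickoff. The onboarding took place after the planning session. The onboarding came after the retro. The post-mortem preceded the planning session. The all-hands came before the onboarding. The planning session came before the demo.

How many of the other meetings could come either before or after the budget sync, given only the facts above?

Forced before the budget sync: the kickoff; forced after the budget sync: the client call and the onboarding.
That leaves the all-hands, the demo, the design review, the planning session, the post-mortem, the retro, and the standup with no forced order relative to the budget sync — 7.

7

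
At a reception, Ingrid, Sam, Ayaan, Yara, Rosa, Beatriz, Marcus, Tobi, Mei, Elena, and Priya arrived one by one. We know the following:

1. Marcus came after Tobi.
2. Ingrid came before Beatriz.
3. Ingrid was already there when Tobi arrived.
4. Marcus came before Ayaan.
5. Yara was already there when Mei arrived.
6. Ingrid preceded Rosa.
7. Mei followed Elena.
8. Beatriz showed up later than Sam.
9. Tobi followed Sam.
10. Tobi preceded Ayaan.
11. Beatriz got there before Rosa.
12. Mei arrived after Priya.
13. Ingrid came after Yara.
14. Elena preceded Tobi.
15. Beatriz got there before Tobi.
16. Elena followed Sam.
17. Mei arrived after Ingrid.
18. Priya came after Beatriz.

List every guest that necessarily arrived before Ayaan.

Beatriz, Elena, Ingrid, Marcus, Sam, Tobi, Yara

Directly stated before Ayaan: Marcus and Tobi.
Beatriz reaches Ayaan via Beatriz → Tobi → Ayaan.
Elena reaches Ayaan via Elena → Tobi → Ayaan.
Ingrid reaches Ayaan via Ingrid → Tobi → Ayaan.
Likewise Sam and Yara each reach Ayaan by chaining the stated constraints.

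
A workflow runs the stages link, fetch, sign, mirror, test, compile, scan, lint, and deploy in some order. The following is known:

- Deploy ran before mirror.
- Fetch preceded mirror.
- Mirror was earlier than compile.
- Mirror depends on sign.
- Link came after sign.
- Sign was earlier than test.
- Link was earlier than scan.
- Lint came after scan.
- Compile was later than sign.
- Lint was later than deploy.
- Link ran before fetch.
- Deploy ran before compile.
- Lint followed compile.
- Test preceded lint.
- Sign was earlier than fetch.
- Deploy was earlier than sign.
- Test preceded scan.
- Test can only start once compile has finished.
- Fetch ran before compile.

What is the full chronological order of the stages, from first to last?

deploy, sign, link, fetch, mirror, compile, test, scan, lint

The constraints fix every adjacent pair, so only one ordering works:
deploy → sign → link → fetch → mirror → compile → test → scan → lint.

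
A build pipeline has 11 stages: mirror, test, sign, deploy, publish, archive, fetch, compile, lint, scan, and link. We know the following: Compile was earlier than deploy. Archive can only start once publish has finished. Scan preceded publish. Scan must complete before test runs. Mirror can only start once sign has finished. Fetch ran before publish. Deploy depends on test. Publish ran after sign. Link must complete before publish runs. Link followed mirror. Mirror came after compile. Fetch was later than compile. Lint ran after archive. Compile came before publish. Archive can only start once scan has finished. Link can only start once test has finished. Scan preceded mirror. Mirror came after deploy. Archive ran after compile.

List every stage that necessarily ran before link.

compile, deploy, mirror, scan, sign, test

Directly stated before link: mirror and test.
Compile reaches link via compile → mirror → link.
Deploy reaches link via deploy → mirror → link.
Scan reaches link via scan → mirror → link.
Likewise sign reaches link by chaining the stated constraints.
No chain forces lint (or any of the others) ahead of link.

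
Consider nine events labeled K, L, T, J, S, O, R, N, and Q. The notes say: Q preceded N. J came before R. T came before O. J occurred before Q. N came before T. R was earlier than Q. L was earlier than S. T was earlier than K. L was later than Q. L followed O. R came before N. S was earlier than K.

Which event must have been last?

K

Every other event has a chain of constraints placing it before K, so K is last.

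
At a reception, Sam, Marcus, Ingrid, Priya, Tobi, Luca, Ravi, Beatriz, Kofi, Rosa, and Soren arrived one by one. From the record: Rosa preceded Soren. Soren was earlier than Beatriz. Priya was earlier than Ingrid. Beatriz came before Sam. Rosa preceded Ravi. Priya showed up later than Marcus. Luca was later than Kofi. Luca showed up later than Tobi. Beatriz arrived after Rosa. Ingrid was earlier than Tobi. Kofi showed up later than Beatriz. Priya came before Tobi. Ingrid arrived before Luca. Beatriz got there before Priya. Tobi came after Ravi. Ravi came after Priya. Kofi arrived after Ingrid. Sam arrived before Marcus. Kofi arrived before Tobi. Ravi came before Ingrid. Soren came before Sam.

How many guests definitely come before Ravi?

6

Directly stated before Ravi: Priya and Rosa.
Beatriz reaches Ravi via Beatriz → Priya → Ravi.
Marcus reaches Ravi via Marcus → Priya → Ravi.
Sam reaches Ravi via Sam → Marcus → Priya → Ravi.
Likewise Soren reaches Ravi by chaining the stated constraints.
No chain forces Tobi (or any of the others) ahead of Ravi.
That's Beatriz, Marcus, Priya, Rosa, Sam, and Soren — 6 in all.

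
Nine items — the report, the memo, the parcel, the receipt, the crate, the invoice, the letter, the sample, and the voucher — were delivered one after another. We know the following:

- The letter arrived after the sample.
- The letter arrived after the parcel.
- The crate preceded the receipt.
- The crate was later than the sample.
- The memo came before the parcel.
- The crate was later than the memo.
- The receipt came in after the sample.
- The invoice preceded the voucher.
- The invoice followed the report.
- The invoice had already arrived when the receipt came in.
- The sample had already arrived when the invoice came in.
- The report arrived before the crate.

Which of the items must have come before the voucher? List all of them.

Directly stated before the voucher: the invoice.
The report reaches the voucher via the report → the invoice → the voucher.
The sample reaches the voucher via the sample → the invoice → the voucher.
No chain forces the crate (or any of the others) ahead of the voucher.

the invoice, the report, the sample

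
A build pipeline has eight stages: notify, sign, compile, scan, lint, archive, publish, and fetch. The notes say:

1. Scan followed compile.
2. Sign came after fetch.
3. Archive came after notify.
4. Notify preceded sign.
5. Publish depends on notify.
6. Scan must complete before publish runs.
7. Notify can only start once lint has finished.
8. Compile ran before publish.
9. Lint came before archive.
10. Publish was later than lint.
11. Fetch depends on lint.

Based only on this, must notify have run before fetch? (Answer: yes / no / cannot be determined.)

cannot be determined

No chain of stated constraints runs from notify to fetch, and none runs from fetch to notify either.
So the relative order of notify and fetch is not fixed by the given facts.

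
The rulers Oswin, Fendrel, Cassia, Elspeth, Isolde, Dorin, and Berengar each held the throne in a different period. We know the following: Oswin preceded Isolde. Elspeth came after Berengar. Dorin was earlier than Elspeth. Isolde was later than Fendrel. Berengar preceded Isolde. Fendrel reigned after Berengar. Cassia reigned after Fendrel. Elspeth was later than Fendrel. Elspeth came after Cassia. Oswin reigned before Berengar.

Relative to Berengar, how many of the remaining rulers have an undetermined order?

1

Forced before Berengar: Oswin; forced after Berengar: Cassia, Elspeth, Fendrel, and Isolde.
That leaves Dorin with no forced order relative to Berengar — 1.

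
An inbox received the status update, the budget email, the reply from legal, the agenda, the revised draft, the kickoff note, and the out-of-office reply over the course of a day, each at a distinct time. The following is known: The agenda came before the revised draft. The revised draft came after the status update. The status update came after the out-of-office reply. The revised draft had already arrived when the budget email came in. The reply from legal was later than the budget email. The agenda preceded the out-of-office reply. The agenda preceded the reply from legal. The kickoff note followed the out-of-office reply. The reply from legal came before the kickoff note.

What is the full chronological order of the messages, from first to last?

The constraints fix every adjacent pair, so only one ordering works:
the agenda → the out-of-office reply → the status update → the revised draft → the budget email → the reply from legal → the kickoff note.

the agenda, the out-of-office reply, the status update, the revised draft, the budget email, the reply from legal, the kickoff note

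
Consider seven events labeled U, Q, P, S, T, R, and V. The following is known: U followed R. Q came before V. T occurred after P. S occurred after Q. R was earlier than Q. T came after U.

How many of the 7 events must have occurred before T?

Directly stated before T: P and U.
R reaches T via R → U → T.
That's P, R, and U — 3 in all.

3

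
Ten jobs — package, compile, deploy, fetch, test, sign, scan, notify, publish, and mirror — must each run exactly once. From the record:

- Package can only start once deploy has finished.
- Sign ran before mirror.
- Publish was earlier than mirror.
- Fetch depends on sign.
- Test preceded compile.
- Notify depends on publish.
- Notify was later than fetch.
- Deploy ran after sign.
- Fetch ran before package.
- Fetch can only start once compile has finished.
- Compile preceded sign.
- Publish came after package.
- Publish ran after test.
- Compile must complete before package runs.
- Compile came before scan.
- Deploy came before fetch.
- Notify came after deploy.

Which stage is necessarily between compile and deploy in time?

sign

Tracing the constraints gives compile → sign → deploy, so sign sits after compile and before deploy.
No other stage is forced both after compile and before deploy.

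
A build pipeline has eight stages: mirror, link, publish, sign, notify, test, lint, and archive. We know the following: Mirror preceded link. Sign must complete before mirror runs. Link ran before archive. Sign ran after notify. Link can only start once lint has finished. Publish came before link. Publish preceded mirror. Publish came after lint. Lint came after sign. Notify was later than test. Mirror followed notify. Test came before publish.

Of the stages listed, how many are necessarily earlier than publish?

4

Directly stated before publish: lint and test.
Notify reaches publish via notify → sign → lint → publish.
Sign reaches publish via sign → lint → publish.
No chain forces link (or any of the others) ahead of publish.
That's lint, notify, sign, and test — 4 in all.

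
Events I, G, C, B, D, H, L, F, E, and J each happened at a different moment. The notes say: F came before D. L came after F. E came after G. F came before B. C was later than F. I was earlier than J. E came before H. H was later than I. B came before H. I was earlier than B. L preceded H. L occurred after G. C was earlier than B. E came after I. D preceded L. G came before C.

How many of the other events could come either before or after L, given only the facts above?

Forced before L: D, F, and G; forced after L: H.
That leaves B, C, E, I, and J with no forced order relative to L — 5.

5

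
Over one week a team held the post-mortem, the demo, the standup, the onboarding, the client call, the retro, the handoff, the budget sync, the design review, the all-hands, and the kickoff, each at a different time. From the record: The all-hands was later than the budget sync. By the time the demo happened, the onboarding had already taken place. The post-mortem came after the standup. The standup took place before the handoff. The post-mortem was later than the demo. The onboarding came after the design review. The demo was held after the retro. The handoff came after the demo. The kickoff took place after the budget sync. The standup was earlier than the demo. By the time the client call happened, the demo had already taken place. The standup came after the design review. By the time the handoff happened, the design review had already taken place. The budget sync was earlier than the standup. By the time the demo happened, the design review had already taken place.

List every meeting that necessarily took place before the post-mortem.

the budget sync, the demo, the design review, the onboarding, the retro, the standup

Directly stated before the post-mortem: the demo and the standup.
The budget sync reaches the post-mortem via the budget sync → the standup → the post-mortem.
The design review reaches the post-mortem via the design review → the demo → the post-mortem.
The onboarding reaches the post-mortem via the onboarding → the demo → the post-mortem.
Likewise the retro reaches the post-mortem by chaining the stated constraints.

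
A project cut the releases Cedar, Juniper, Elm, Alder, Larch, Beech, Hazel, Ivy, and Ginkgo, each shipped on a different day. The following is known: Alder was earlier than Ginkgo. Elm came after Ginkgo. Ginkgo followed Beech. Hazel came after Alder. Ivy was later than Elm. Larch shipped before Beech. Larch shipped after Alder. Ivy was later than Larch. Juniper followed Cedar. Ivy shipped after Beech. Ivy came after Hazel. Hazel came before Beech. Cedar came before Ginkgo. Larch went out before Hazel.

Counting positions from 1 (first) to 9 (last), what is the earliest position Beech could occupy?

Alder, Hazel, and Larch must all come before Beech — 3 forced predecessors.
Nothing else is forced ahead of Beech, so its earliest slot is position 3 + 1 = 4.

4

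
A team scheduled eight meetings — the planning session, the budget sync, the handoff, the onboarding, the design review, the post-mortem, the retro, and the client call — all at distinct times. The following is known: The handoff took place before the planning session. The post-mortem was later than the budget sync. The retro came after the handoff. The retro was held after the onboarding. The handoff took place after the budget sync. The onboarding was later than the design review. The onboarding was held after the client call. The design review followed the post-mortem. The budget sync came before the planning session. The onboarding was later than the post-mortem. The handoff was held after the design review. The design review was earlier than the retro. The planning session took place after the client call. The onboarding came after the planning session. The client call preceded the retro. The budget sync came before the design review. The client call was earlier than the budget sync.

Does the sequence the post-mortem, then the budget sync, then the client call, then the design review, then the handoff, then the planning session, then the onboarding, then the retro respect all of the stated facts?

no

The constraints require the budget sync before the post-mortem, but in the proposed sequence the post-mortem appears ahead of the budget sync. That one violation is enough.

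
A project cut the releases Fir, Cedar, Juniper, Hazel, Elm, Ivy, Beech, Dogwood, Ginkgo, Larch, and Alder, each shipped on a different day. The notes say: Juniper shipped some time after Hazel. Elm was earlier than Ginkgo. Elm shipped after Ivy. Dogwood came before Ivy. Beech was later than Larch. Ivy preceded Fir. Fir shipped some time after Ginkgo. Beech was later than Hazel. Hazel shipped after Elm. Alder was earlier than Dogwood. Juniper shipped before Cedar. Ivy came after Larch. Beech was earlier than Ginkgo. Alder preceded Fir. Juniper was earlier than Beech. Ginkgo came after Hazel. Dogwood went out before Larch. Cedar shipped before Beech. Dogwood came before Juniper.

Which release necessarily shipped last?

Fir

Every other release has a chain of constraints placing it before Fir, so Fir is last.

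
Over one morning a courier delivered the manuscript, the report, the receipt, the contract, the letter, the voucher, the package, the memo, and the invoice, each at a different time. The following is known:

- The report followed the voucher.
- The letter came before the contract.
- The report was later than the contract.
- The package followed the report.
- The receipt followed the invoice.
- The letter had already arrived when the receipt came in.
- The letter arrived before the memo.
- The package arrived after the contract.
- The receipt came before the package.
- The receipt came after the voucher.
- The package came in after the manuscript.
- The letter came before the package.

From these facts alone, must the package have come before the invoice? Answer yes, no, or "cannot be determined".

no

Tracing the constraints gives the invoice → the receipt → the package, so the invoice must come before the package.
That means the package cannot be before the invoice.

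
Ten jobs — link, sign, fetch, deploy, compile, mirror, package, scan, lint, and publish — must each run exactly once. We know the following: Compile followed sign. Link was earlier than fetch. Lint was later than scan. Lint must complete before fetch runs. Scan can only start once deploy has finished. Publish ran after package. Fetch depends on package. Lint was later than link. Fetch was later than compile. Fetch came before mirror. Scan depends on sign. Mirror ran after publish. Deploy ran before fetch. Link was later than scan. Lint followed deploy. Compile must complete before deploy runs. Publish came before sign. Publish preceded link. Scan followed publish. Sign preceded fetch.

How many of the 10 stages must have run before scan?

Directly stated before scan: deploy, publish, and sign.
Compile reaches scan via compile → deploy → scan.
Package reaches scan via package → publish → scan.
That's compile, deploy, package, publish, and sign — 5 in all.

5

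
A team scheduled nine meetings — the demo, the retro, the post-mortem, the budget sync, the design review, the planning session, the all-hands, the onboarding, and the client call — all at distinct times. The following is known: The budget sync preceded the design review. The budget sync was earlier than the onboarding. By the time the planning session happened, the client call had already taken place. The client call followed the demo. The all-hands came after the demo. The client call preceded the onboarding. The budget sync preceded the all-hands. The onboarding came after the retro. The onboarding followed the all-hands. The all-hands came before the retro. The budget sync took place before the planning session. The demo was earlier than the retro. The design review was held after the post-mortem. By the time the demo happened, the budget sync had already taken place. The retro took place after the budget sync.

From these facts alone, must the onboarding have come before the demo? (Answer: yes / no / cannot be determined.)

no

Tracing the constraints gives the demo → the retro → the onboarding, so the demo must come before the onboarding.
That means the onboarding cannot be before the demo.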